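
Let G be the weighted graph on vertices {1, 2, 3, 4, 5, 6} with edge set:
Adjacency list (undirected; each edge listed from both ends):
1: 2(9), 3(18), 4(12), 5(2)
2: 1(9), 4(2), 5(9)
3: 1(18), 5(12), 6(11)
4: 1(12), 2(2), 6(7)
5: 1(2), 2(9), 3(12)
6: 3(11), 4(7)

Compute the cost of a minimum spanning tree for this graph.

31

Grow the tree from 3 using Prim:
Step 1: frontier [3–6 11, 3–5 12, 1–3 18] → take 3–6 (11); add 6.
Step 2: frontier [3–5 12, 1–3 18, 4–6 7] → take 4–6 (7); add 4.
Step 3: frontier [3–5 12, 1–3 18, 2–4 2, 1–4 12] → take 2–4 (2); add 2.
Step 4: frontier [1–2 9, 2–5 9, 3–5 12, 1–3 18, 1–4 12] → take 1–2 (9); add 1.
Step 5: frontier [1–5 2, 2–5 9, 3–5 12] → take 1–5 (2); add 5.
MST edges: 3–6, 4–6, 2–4, 1–2, 1–5; total weight 11+7+2+9+2 = 31.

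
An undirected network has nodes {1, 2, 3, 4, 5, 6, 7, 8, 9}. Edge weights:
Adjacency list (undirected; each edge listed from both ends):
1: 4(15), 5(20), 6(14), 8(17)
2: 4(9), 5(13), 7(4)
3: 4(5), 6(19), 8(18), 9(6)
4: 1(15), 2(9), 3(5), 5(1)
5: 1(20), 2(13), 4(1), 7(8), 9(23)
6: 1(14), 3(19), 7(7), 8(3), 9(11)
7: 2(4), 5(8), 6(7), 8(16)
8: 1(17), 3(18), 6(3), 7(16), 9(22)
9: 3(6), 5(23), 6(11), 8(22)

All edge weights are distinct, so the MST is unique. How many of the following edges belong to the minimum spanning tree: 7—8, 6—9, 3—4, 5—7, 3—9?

3

Kruskal: consider edges lightest-first.
4—5 (1): add — endpoints in different components.
6—8 (3): add — endpoints in different components.
2—7 (4): add — endpoints in different components.
3—4 (5): add — endpoints in different components.
3—9 (6): add — endpoints in different components.
6—7 (7): add — endpoints in different components.
5—7 (8): add — endpoints in different components.
2—4 (9): skip — 2 and 4 already connected.
6—9 (11): skip — 6 and 9 already connected.
2—5 (13): skip — 2 and 5 already connected.
1—6 (14): add — endpoints in different components.
MST edge set: {4—5, 6—8, 2—7, 3—4, 3—9, 6—7, 5—7, 1—6}.
Of the listed edges, {3—4, 5—7, 3—9} are in the MST → 3.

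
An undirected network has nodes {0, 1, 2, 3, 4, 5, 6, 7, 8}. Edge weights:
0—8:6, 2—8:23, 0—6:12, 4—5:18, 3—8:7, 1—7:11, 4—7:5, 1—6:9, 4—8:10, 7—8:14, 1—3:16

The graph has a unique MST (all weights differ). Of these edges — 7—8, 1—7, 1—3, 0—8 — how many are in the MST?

Kruskal: consider edges lightest-first.
4—7 (5): add — endpoints in different components.
0—8 (6): add — endpoints in different components.
3—8 (7): add — endpoints in different components.
1—6 (9): add — endpoints in different components.
4—8 (10): add — endpoints in different components.
1—7 (11): add — endpoints in different components.
0—6 (12): skip — 0 and 6 already connected.
7—8 (14): skip — 7 and 8 already connected.
1—3 (16): skip — 1 and 3 already connected.
4—5 (18): add — endpoints in different components.
2—8 (23): add — endpoints in different components.
MST edge set: {4—7, 0—8, 3—8, 1—6, 4—8, 1—7, 4—5, 2—8}.
Of the listed edges, {1—7, 0—8} are in the MST → 2.

2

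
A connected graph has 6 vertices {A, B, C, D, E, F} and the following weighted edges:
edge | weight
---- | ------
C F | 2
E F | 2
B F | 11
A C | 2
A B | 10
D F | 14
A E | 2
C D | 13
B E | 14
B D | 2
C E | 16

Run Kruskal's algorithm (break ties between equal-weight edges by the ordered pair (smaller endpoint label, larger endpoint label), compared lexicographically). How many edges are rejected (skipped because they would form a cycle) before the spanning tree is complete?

1

Kruskal's algorithm — process edges by increasing weight (ties by edge label):
A C (2): add — endpoints in different components.
A E (2): add — endpoints in different components.
B D (2): add — endpoints in different components.
C F (2): add — endpoints in different components.
E F (2): skip — E and F already connected.
A B (10): add — endpoints in different components.
Edges rejected before the tree was complete: 1.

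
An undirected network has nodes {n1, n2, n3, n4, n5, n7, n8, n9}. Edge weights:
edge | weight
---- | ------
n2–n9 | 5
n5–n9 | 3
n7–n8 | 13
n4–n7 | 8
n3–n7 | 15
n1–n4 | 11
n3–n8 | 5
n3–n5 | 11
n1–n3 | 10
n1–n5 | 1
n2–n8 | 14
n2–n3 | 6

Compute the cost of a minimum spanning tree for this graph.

Sort edges by weight, then run Kruskal:
n1–n5 (1): add — endpoints in different components.
n5–n9 (3): add — endpoints in different components.
n2–n9 (5): add — endpoints in different components.
n3–n8 (5): add — endpoints in different components.
n2–n3 (6): add — endpoints in different components.
n4–n7 (8): add — endpoints in different components.
n1–n3 (10): skip — n1 and n3 already connected.
n1–n4 (11): add — endpoints in different components.
MST edges: n1–n5, n5–n9, n2–n9, n3–n8, n2–n3, n4–n7, n1–n4; total weight 1+3+5+5+6+8+11 = 39.

39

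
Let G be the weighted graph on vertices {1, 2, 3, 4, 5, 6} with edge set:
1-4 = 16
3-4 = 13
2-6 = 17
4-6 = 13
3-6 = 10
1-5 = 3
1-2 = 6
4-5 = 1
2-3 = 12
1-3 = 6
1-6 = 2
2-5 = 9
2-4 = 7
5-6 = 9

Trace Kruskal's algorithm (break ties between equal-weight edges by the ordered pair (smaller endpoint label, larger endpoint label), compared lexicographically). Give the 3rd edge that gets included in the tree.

Sort edges by weight, then run Kruskal:
4-5 (1): add — endpoints in different components.
1-6 (2): add — endpoints in different components.
1-5 (3): add — endpoints in different components.
1-2 (6): add — endpoints in different components.
1-3 (6): add — endpoints in different components.
The 3rd edge added is 1-5.

1-5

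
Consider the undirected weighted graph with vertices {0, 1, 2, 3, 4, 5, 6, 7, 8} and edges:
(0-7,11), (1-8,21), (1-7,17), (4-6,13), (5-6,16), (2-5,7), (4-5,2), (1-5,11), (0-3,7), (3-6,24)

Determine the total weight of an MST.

89

Sort edges by weight, then run Kruskal:
4-5 (2): add — endpoints in different components.
0-3 (7): add — endpoints in different components.
2-5 (7): add — endpoints in different components.
0-7 (11): add — endpoints in different components.
1-5 (11): add — endpoints in different components.
4-6 (13): add — endpoints in different components.
5-6 (16): skip — 5 and 6 already connected.
1-7 (17): add — endpoints in different components.
1-8 (21): add — endpoints in different components.
MST edges: 4-5, 0-3, 2-5, 0-7, 1-5, 4-6, 1-7, 1-8; total weight 2+7+7+11+11+13+17+21 = 89.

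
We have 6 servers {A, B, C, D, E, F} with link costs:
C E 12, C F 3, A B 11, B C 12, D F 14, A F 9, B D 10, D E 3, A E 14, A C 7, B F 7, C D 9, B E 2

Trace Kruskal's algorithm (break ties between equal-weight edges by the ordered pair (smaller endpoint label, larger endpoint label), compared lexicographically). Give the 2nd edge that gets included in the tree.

Sort edges by weight, then run Kruskal:
B E (2): add — endpoints in different components.
C F (3): add — endpoints in different components.
D E (3): add — endpoints in different components.
A C (7): add — endpoints in different components.
B F (7): add — endpoints in different components.
The 2nd edge added is C F.

C-F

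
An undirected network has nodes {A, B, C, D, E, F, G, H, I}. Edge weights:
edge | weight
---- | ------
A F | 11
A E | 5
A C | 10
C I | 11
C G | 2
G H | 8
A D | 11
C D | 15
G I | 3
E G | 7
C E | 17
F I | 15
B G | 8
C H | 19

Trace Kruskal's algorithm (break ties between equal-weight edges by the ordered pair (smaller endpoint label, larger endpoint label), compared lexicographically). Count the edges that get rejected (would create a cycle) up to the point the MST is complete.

1

Sort edges by weight, then run Kruskal:
C G (2): add — endpoints in different components.
G I (3): add — endpoints in different components.
A E (5): add — endpoints in different components.
E G (7): add — endpoints in different components.
B G (8): add — endpoints in different components.
G H (8): add — endpoints in different components.
A C (10): skip — A and C already connected.
A D (11): add — endpoints in different components.
A F (11): add — endpoints in different components.
Edges rejected before the tree was complete: 1.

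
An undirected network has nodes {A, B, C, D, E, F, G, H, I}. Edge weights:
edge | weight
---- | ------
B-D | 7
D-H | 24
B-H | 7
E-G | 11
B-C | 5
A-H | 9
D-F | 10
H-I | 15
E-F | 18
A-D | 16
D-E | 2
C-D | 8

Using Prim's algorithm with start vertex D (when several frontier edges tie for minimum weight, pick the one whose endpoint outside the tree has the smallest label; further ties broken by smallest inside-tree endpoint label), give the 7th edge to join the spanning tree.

Grow the tree from D using Prim:
Step 1: cheapest edge leaving the tree is D-E (2); add E.
Step 2: cheapest edge leaving the tree is B-D (7); add B.
Step 3: cheapest edge leaving the tree is B-C (5); add C.
Step 4: cheapest edge leaving the tree is B-H (7); add H.
Step 5: cheapest edge leaving the tree is A-H (9); add A.
Step 6: cheapest edge leaving the tree is D-F (10); add F.
Step 7: cheapest edge leaving the tree is E-G (11); add G.
Step 8: cheapest edge leaving the tree is H-I (15); add I.
The 7th edge added is E-G.

E-G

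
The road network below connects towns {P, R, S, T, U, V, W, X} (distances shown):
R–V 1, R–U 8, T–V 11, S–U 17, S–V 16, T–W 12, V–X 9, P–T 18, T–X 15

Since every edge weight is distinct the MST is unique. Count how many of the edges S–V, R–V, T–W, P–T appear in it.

4

Sort edges by weight, then run Kruskal:
R–V (1): add — endpoints in different components.
R–U (8): add — endpoints in different components.
V–X (9): add — endpoints in different components.
T–V (11): add — endpoints in different components.
T–W (12): add — endpoints in different components.
T–X (15): skip — X and T already connected.
S–V (16): add — endpoints in different components.
S–U (17): skip — S and U already connected.
P–T (18): add — endpoints in different components.
MST edge set: {R–V, R–U, V–X, T–V, T–W, S–V, P–T}.
Of the listed edges, {S–V, R–V, T–W, P–T} are in the MST → 4.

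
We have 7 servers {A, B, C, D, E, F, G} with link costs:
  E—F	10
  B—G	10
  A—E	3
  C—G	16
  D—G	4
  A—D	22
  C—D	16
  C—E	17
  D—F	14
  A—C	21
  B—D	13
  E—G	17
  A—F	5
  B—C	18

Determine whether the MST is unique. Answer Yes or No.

Kruskal: consider edges lightest-first.
A—E (3): add — endpoints in different components.
D—G (4): add — endpoints in different components.
A—F (5): add — endpoints in different components.
B—G (10): add — endpoints in different components.
E—F (10): skip — E and F already connected.
B—D (13): skip — B and D already connected.
D—F (14): add — endpoints in different components.
C—D (16): add — endpoints in different components.
Non-tree edge C—G has weight 16, equal to the heaviest edge on its tree cycle — swapping gives another MST of the same weight. Not unique.

No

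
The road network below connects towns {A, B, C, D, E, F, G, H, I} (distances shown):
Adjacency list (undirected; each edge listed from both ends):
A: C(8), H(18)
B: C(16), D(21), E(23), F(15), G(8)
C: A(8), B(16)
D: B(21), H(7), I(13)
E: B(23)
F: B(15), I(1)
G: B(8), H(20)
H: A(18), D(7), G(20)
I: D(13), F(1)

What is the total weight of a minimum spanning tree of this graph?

91

Prim's algorithm from H:
Step 1: cheapest edge leaving the tree is D-H (7); add D.
Step 2: cheapest edge leaving the tree is D-I (13); add I.
Step 3: cheapest edge leaving the tree is F-I (1); add F.
Step 4: cheapest edge leaving the tree is B-F (15); add B.
Step 5: cheapest edge leaving the tree is B-G (8); add G.
Step 6: cheapest edge leaving the tree is B-C (16); add C.
Step 7: cheapest edge leaving the tree is A-C (8); add A.
Step 8: cheapest edge leaving the tree is B-E (23); add E.
MST edges: D-H, D-I, F-I, B-F, B-G, B-C, A-C, B-E; total weight 7+13+1+15+8+16+8+23 = 91.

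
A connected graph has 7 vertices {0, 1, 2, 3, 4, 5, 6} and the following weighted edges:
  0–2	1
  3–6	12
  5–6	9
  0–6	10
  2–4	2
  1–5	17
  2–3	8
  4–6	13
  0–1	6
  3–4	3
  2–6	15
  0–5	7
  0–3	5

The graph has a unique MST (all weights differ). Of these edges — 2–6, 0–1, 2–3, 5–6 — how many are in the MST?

2

Kruskal: consider edges lightest-first.
0–2 (1): add — endpoints in different components.
2–4 (2): add — endpoints in different components.
3–4 (3): add — endpoints in different components.
0–3 (5): skip — 0 and 3 already connected.
0–1 (6): add — endpoints in different components.
0–5 (7): add — endpoints in different components.
2–3 (8): skip — 2 and 3 already connected.
5–6 (9): add — endpoints in different components.
MST edge set: {0–2, 2–4, 3–4, 0–1, 0–5, 5–6}.
Of the listed edges, {0–1, 5–6} are in the MST → 2.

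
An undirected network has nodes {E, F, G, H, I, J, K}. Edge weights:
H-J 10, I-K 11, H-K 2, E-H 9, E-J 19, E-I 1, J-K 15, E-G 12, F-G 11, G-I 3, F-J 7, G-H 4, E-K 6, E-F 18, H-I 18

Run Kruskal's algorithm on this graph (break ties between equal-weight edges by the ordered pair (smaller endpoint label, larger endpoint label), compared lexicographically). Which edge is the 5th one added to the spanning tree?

F-J

Sort edges by weight, then run Kruskal:
E-I (1): add — endpoints in different components.
H-K (2): add — endpoints in different components.
G-I (3): add — endpoints in different components.
G-H (4): add — endpoints in different components.
E-K (6): skip — E and K already connected.
F-J (7): add — endpoints in different components.
E-H (9): skip — E and H already connected.
H-J (10): add — endpoints in different components.
The 5th edge added is F-J.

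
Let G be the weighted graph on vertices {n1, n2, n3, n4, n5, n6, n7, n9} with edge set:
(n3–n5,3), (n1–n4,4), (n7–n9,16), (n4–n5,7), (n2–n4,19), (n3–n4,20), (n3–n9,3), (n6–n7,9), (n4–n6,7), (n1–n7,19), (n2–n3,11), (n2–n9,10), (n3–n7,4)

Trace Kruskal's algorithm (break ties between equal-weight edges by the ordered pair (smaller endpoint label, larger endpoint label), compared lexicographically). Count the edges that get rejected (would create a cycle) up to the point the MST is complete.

Sort edges by weight, then run Kruskal:
n3–n5 (3): add — endpoints in different components.
n3–n9 (3): add — endpoints in different components.
n1–n4 (4): add — endpoints in different components.
n3–n7 (4): add — endpoints in different components.
n4–n5 (7): add — endpoints in different components.
n4–n6 (7): add — endpoints in different components.
n6–n7 (9): skip — n6 and n7 already connected.
n2–n9 (10): add — endpoints in different components.
Edges rejected before the tree was complete: 1.

1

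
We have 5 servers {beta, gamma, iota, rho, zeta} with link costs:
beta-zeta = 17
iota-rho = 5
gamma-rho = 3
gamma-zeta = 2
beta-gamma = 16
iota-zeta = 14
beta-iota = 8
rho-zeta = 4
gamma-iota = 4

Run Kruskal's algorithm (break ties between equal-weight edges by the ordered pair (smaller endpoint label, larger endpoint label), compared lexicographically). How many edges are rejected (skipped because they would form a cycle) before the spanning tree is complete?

Kruskal: consider edges lightest-first.
gamma-zeta (2): add — endpoints in different components.
gamma-rho (3): add — endpoints in different components.
gamma-iota (4): add — endpoints in different components.
rho-zeta (4): skip — zeta and rho already connected.
iota-rho (5): skip — rho and iota already connected.
beta-iota (8): add — endpoints in different components.
Edges rejected before the tree was complete: 2.

2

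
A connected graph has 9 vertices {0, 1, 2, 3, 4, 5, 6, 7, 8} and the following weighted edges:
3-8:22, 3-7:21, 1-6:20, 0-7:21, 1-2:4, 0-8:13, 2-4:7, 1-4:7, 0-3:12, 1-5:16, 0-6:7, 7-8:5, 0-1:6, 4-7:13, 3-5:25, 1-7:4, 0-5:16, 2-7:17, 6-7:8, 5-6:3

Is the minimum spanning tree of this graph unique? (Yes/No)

Kruskal's algorithm — process edges by increasing weight (ties by edge label):
5-6 (3): add — endpoints in different components.
1-2 (4): add — endpoints in different components.
1-7 (4): add — endpoints in different components.
7-8 (5): add — endpoints in different components.
0-1 (6): add — endpoints in different components.
0-6 (7): add — endpoints in different components.
1-4 (7): add — endpoints in different components.
2-4 (7): skip — 2 and 4 already connected.
6-7 (8): skip — 6 and 7 already connected.
0-3 (12): add — endpoints in different components.
Non-tree edge 2-4 has weight 7, equal to the heaviest edge on its tree cycle — swapping gives another MST of the same weight. Not unique.

No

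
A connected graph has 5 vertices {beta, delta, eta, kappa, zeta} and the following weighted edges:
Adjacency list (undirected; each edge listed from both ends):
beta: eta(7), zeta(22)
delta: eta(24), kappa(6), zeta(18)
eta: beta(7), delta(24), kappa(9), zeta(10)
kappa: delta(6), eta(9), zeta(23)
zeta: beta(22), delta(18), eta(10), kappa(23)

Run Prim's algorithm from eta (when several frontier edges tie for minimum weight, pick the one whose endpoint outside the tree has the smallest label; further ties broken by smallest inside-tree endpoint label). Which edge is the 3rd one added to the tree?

delta-kappa

Prim, starting at eta.
Step 1: cheapest edge leaving the tree is beta-eta (7); add beta.
Step 2: cheapest edge leaving the tree is eta-kappa (9); add kappa.
Step 3: cheapest edge leaving the tree is delta-kappa (6); add delta.
Step 4: cheapest edge leaving the tree is eta-zeta (10); add zeta.
The 3rd edge added is delta-kappa.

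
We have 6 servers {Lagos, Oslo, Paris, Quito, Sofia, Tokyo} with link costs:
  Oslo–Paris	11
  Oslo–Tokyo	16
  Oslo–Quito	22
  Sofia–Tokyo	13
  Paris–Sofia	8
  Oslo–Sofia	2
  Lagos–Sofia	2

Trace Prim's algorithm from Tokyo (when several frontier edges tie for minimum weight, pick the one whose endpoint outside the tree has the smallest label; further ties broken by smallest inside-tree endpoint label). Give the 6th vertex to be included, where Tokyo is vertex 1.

Quito

Prim's algorithm from Tokyo:
Step 1: frontier [Sofia–Tokyo 13, Oslo–Tokyo 16] → take Sofia–Tokyo (13); add Sofia.
Step 2: frontier [Lagos–Sofia 2, Oslo–Sofia 2, Paris–Sofia 8, Oslo–Tokyo 16] → take Lagos–Sofia (2); add Lagos.
Step 3: frontier [Oslo–Sofia 2, Paris–Sofia 8, Oslo–Tokyo 16] → take Oslo–Sofia (2); add Oslo.
Step 4: frontier [Oslo–Paris 11, Oslo–Quito 22, Paris–Sofia 8] → take Paris–Sofia (8); add Paris.
Step 5: frontier [Oslo–Quito 22] → take Oslo–Quito (22); add Quito.
Vertex order: Tokyo, Sofia, Lagos, Oslo, Paris, Quito. The 6th vertex is Quito.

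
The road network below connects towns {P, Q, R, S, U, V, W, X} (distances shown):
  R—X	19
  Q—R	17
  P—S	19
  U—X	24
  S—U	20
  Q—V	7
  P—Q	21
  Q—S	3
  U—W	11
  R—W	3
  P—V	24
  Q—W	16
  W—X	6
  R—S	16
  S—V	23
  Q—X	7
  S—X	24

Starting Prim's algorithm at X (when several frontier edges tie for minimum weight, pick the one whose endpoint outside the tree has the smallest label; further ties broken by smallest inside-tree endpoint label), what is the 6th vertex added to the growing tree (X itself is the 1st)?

V

Prim, starting at X.
Step 1: cheapest edge leaving the tree is W—X (6); add W.
Step 2: cheapest edge leaving the tree is R—W (3); add R.
Step 3: cheapest edge leaving the tree is Q—X (7); add Q.
Step 4: cheapest edge leaving the tree is Q—S (3); add S.
Step 5: cheapest edge leaving the tree is Q—V (7); add V.
Step 6: cheapest edge leaving the tree is U—W (11); add U.
Step 7: cheapest edge leaving the tree is P—S (19); add P.
Vertex order: X, W, R, Q, S, V, U, P. The 6th vertex is V.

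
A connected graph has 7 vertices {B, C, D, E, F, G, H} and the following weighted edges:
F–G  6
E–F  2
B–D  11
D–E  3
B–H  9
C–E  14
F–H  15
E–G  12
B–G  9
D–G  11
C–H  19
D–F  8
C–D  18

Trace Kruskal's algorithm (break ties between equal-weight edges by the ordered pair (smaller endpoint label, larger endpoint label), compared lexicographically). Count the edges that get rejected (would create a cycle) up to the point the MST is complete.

4

Kruskal's algorithm — process edges by increasing weight (ties by edge label):
E–F (2): add — endpoints in different components.
D–E (3): add — endpoints in different components.
F–G (6): add — endpoints in different components.
D–F (8): skip — D and F already connected.
B–G (9): add — endpoints in different components.
B–H (9): add — endpoints in different components.
B–D (11): skip — B and D already connected.
D–G (11): skip — D and G already connected.
E–G (12): skip — E and G already connected.
C–E (14): add — endpoints in different components.
Edges rejected before the tree was complete: 4.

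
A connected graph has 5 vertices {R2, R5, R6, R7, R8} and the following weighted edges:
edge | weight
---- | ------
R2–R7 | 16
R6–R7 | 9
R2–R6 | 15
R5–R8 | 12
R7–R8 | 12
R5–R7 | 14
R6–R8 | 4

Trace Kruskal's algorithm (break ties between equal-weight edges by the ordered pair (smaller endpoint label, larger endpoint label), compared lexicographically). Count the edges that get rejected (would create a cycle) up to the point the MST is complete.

Kruskal's algorithm — process edges by increasing weight (ties by edge label):
R6–R8 (4): add. Components now {R7} {R6,R8} {R2} {R5}
R6–R7 (9): add. Components now {R6,R7,R8} {R2} {R5}
R5–R8 (12): add. Components now {R5,R6,R7,R8} {R2}
R7–R8 (12): skip — R7 and R8 already connected.
R5–R7 (14): skip — R7 and R5 already connected.
R2–R6 (15): add. Components now {R2,R5,R6,R7,R8}
Edges rejected before the tree was complete: 2.

2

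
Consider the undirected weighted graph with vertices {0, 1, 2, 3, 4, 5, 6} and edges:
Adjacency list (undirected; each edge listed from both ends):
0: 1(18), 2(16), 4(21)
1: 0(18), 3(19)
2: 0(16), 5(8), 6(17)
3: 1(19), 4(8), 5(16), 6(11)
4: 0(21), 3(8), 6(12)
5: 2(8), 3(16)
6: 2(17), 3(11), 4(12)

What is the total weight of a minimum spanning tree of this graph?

77

Sort edges by weight, then run Kruskal:
2-5 (8): add. Components now {0} {1} {2,5} {3} {4} {6}
3-4 (8): add. Components now {0} {1} {2,5} {3,4} {6}
3-6 (11): add. Components now {0} {1} {2,5} {3,4,6}
4-6 (12): skip — 4 and 6 already connected.
0-2 (16): add. Components now {0,2,5} {1} {3,4,6}
3-5 (16): add. Components now {0,2,3,4,5,6} {1}
2-6 (17): skip — 2 and 6 already connected.
0-1 (18): add. Components now {0,1,2,3,4,5,6}
MST edges: 2-5, 3-4, 3-6, 0-2, 3-5, 0-1; total weight 8+8+11+16+16+18 = 77.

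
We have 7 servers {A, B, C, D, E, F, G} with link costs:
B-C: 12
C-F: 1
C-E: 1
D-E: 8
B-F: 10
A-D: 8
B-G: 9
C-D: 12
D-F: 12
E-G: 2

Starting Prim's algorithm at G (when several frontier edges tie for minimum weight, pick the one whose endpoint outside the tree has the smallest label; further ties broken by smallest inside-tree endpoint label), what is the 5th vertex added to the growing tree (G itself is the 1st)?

Prim's algorithm from G:
Step 1: frontier [E-G 2, B-G 9] → take E-G (2); add E.
Step 2: frontier [C-E 1, D-E 8, B-G 9] → take C-E (1); add C.
Step 3: frontier [C-F 1, B-C 12, C-D 12, D-E 8, B-G 9] → take C-F (1); add F.
Step 4: frontier [B-C 12, C-D 12, D-E 8, B-F 10, D-F 12, B-G 9] → take D-E (8); add D.
Step 5: frontier [B-C 12, A-D 8, B-F 10, B-G 9] → take A-D (8); add A.
Step 6: frontier [B-C 12, B-F 10, B-G 9] → take B-G (9); add B.
Vertex order: G, E, C, F, D, A, B. The 5th vertex is D.

D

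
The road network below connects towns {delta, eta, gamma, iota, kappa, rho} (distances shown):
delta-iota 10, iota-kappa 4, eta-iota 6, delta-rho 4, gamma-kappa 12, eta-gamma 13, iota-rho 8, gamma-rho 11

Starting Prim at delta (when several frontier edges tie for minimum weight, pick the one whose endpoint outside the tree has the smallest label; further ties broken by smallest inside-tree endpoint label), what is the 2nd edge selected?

Prim's algorithm from delta:
Step 1: frontier [delta-rho 4, delta-iota 10] → take delta-rho (4); add rho.
Step 2: frontier [delta-iota 10, iota-rho 8, gamma-rho 11] → take iota-rho (8); add iota.
Step 3: frontier [iota-kappa 4, eta-iota 6, gamma-rho 11] → take iota-kappa (4); add kappa.
Step 4: frontier [eta-iota 6, gamma-kappa 12, gamma-rho 11] → take eta-iota (6); add eta.
Step 5: frontier [eta-gamma 13, gamma-kappa 12, gamma-rho 11] → take gamma-rho (11); add gamma.
The 2nd edge added is iota-rho.

iota-rho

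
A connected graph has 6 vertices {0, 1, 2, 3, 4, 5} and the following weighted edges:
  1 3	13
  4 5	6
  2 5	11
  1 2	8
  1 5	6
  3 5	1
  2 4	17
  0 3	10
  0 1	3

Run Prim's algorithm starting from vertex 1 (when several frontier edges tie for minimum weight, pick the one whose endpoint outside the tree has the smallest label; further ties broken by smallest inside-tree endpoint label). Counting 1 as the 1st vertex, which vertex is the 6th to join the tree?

2

Prim's algorithm from 1:
Step 1: frontier [0 1 3, 1 5 6, 1 2 8, 1 3 13] → take 0 1 (3); add 0.
Step 2: frontier [0 3 10, 1 5 6, 1 2 8, 1 3 13] → take 1 5 (6); add 5.
Step 3: frontier [0 3 10, 1 2 8, 1 3 13, 3 5 1, 4 5 6, 2 5 11] → take 3 5 (1); add 3.
Step 4: frontier [1 2 8, 4 5 6, 2 5 11] → take 4 5 (6); add 4.
Step 5: frontier [1 2 8, 2 4 17, 2 5 11] → take 1 2 (8); add 2.
Vertex order: 1, 0, 5, 3, 4, 2. The 6th vertex is 2.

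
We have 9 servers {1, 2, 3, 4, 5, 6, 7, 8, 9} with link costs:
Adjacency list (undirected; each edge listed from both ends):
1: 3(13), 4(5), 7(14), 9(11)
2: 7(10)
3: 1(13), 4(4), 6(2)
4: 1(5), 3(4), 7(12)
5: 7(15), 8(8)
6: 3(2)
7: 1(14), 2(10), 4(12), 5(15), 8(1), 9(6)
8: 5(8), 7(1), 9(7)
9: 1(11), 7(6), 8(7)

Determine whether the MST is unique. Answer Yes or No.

Kruskal: consider edges lightest-first.
7-8 (1): add — endpoints in different components.
3-6 (2): add — endpoints in different components.
3-4 (4): add — endpoints in different components.
1-4 (5): add — endpoints in different components.
7-9 (6): add — endpoints in different components.
8-9 (7): skip — 8 and 9 already connected.
5-8 (8): add — endpoints in different components.
2-7 (10): add — endpoints in different components.
1-9 (11): add — endpoints in different components.
Every non-tree edge has weight strictly greater than the heaviest edge on the tree path between its endpoints, so the MST is unique.

Yes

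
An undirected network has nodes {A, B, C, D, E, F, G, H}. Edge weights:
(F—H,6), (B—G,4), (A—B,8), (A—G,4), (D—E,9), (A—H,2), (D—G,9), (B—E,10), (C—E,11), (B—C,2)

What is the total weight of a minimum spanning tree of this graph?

Grow the tree from H using Prim:
Step 1: cheapest edge leaving the tree is A—H (2); add A.
Step 2: cheapest edge leaving the tree is A—G (4); add G.
Step 3: cheapest edge leaving the tree is B—G (4); add B.
Step 4: cheapest edge leaving the tree is B—C (2); add C.
Step 5: cheapest edge leaving the tree is F—H (6); add F.
Step 6: cheapest edge leaving the tree is D—G (9); add D.
Step 7: cheapest edge leaving the tree is D—E (9); add E.
MST edges: A—H, A—G, B—G, B—C, F—H, D—G, D—E; total weight 2+4+4+2+6+9+9 = 36.

36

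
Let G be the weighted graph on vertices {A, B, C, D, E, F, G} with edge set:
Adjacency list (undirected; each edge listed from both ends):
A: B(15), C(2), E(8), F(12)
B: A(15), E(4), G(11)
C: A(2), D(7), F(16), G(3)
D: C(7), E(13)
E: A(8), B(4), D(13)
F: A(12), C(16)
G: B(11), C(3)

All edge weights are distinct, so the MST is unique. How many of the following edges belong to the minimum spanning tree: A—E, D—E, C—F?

Kruskal: consider edges lightest-first.
A—C (2): add. Components now {A,C} {B} {D} {E} {F} {G}
C—G (3): add. Components now {A,C,G} {B} {D} {E} {F}
B—E (4): add. Components now {A,C,G} {B,E} {D} {F}
C—D (7): add. Components now {A,C,D,G} {B,E} {F}
A—E (8): add. Components now {A,B,C,D,E,G} {F}
B—G (11): skip — B and G already connected.
A—F (12): add. Components now {A,B,C,D,E,F,G}
MST edge set: {A—C, C—G, B—E, C—D, A—E, A—F}.
Of the listed edges, {A—E} are in the MST → 1.

1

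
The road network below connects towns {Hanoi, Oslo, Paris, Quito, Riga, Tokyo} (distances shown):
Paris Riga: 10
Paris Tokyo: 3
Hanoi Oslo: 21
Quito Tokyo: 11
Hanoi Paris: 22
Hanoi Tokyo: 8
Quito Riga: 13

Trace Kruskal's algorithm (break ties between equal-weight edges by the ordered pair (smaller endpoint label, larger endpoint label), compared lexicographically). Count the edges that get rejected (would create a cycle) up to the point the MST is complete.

Kruskal's algorithm — process edges by increasing weight (ties by edge label):
Paris Tokyo (3): add — endpoints in different components.
Hanoi Tokyo (8): add — endpoints in different components.
Paris Riga (10): add — endpoints in different components.
Quito Tokyo (11): add — endpoints in different components.
Quito Riga (13): skip — Riga and Quito already connected.
Hanoi Oslo (21): add — endpoints in different components.
Edges rejected before the tree was complete: 1.

1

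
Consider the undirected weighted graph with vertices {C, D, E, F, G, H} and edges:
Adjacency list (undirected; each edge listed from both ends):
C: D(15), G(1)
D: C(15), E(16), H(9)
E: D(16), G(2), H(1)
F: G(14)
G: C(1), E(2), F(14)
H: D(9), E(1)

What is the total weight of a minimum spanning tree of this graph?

27

Prim's algorithm from E:
Step 1: cheapest edge leaving the tree is E—H (1); add H.
Step 2: cheapest edge leaving the tree is E—G (2); add G.
Step 3: cheapest edge leaving the tree is C—G (1); add C.
Step 4: cheapest edge leaving the tree is D—H (9); add D.
Step 5: cheapest edge leaving the tree is F—G (14); add F.
MST edges: E—H, E—G, C—G, D—H, F—G; total weight 1+2+1+9+14 = 27.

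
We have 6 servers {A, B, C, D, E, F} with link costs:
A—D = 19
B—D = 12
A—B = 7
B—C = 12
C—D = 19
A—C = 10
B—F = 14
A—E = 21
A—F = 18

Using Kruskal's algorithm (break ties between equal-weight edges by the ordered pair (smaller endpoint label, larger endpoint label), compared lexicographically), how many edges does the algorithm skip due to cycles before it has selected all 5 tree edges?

Kruskal's algorithm — process edges by increasing weight (ties by edge label):
A—B (7): add — endpoints in different components.
A—C (10): add — endpoints in different components.
B—C (12): skip — B and C already connected.
B—D (12): add — endpoints in different components.
B—F (14): add — endpoints in different components.
A—F (18): skip — A and F already connected.
A—D (19): skip — A and D already connected.
C—D (19): skip — C and D already connected.
A—E (21): add — endpoints in different components.
Edges rejected before the tree was complete: 4.

4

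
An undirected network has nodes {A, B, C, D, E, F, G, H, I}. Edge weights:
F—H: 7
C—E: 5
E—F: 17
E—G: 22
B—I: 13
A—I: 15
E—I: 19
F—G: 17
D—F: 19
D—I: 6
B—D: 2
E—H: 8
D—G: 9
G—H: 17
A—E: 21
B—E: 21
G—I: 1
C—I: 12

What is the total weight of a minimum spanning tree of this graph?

Kruskal's algorithm — process edges by increasing weight (ties by edge label):
G—I (1): add — endpoints in different components.
B—D (2): add — endpoints in different components.
C—E (5): add — endpoints in different components.
D—I (6): add — endpoints in different components.
F—H (7): add — endpoints in different components.
E—H (8): add — endpoints in different components.
D—G (9): skip — D and G already connected.
C—I (12): add — endpoints in different components.
B—I (13): skip — B and I already connected.
A—I (15): add — endpoints in different components.
MST edges: G—I, B—D, C—E, D—I, F—H, E—H, C—I, A—I; total weight 1+2+5+6+7+8+12+15 = 56.

56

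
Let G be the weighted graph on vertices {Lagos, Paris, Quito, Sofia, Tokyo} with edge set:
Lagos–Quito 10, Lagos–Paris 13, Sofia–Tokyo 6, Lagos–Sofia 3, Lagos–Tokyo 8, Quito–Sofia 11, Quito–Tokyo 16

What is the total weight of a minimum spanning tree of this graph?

Kruskal's algorithm — process edges by increasing weight (ties by edge label):
Lagos–Sofia (3): add — endpoints in different components.
Sofia–Tokyo (6): add — endpoints in different components.
Lagos–Tokyo (8): skip — Lagos and Tokyo already connected.
Lagos–Quito (10): add — endpoints in different components.
Quito–Sofia (11): skip — Sofia and Quito already connected.
Lagos–Paris (13): add — endpoints in different components.
MST edges: Lagos–Sofia, Sofia–Tokyo, Lagos–Quito, Lagos–Paris; total weight 3+6+10+13 = 32.

32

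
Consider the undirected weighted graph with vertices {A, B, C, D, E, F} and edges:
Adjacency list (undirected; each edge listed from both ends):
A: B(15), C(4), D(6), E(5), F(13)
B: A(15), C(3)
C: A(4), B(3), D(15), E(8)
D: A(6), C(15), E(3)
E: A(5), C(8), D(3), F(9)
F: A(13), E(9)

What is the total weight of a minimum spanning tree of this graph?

24

Sort edges by weight, then run Kruskal:
B-C (3): add — endpoints in different components.
D-E (3): add — endpoints in different components.
A-C (4): add — endpoints in different components.
A-E (5): add — endpoints in different components.
A-D (6): skip — A and D already connected.
C-E (8): skip — C and E already connected.
E-F (9): add — endpoints in different components.
MST edges: B-C, D-E, A-C, A-E, E-F; total weight 3+3+4+5+9 = 24.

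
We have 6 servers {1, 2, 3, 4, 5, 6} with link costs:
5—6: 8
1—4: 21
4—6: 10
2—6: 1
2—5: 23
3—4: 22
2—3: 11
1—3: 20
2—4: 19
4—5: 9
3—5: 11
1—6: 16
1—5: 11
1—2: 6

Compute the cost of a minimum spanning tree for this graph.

Prim's algorithm from 4:
Step 1: frontier [4—5 9, 4—6 10, 2—4 19, 1—4 21, 3—4 22] → take 4—5 (9); add 5.
Step 2: frontier [4—6 10, 2—4 19, 1—4 21, 3—4 22, 5—6 8, 1—5 11, 3—5 11, 2—5 23] → take 5—6 (8); add 6.
Step 3: frontier [2—4 19, 1—4 21, 3—4 22, 1—5 11, 3—5 11, 2—5 23, 2—6 1, 1—6 16] → take 2—6 (1); add 2.
Step 4: frontier [1—2 6, 2—3 11, 1—4 21, 3—4 22, 1—5 11, 3—5 11, 1—6 16] → take 1—2 (6); add 1.
Step 5: frontier [1—3 20, 2—3 11, 3—4 22, 3—5 11] → take 2—3 (11); add 3.
MST edges: 4—5, 5—6, 2—6, 1—2, 2—3; total weight 9+8+1+6+11 = 35.

35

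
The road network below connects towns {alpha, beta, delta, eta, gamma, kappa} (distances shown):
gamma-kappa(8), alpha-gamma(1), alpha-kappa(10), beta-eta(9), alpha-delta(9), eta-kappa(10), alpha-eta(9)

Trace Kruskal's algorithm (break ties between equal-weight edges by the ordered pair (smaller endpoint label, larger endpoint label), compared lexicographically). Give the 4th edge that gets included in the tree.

alpha-eta

Kruskal's algorithm — process edges by increasing weight (ties by edge label):
alpha-gamma (1): add — endpoints in different components.
gamma-kappa (8): add — endpoints in different components.
alpha-delta (9): add — endpoints in different components.
alpha-eta (9): add — endpoints in different components.
beta-eta (9): add — endpoints in different components.
The 4th edge added is alpha-eta.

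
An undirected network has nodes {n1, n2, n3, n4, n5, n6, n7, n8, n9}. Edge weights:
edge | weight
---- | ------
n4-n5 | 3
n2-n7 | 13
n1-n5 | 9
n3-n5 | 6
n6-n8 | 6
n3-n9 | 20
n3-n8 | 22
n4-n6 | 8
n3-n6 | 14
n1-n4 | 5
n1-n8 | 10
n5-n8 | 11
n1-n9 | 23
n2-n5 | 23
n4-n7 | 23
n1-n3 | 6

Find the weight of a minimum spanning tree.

Kruskal's algorithm — process edges by increasing weight (ties by edge label):
n4-n5 (3): add — endpoints in different components.
n1-n4 (5): add — endpoints in different components.
n1-n3 (6): add — endpoints in different components.
n3-n5 (6): skip — n3 and n5 already connected.
n6-n8 (6): add — endpoints in different components.
n4-n6 (8): add — endpoints in different components.
n1-n5 (9): skip — n1 and n5 already connected.
n1-n8 (10): skip — n1 and n8 already connected.
n5-n8 (11): skip — n8 and n5 already connected.
n2-n7 (13): add — endpoints in different components.
n3-n6 (14): skip — n3 and n6 already connected.
n3-n9 (20): add — endpoints in different components.
n3-n8 (22): skip — n3 and n8 already connected.
n1-n9 (23): skip — n9 and n1 already connected.
n2-n5 (23): add — endpoints in different components.
MST edges: n4-n5, n1-n4, n1-n3, n6-n8, n4-n6, n2-n7, n3-n9, n2-n5; total weight 3+5+6+6+8+13+20+23 = 84.

84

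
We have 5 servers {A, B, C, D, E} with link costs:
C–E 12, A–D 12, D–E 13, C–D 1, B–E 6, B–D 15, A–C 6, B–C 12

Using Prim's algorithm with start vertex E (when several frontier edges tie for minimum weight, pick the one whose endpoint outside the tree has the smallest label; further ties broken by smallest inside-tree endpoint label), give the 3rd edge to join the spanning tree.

Grow the tree from E using Prim:
Step 1: frontier [B–E 6, C–E 12, D–E 13] → take B–E (6); add B.
Step 2: frontier [B–C 12, B–D 15, C–E 12, D–E 13] → take B–C (12); add C.
Step 3: frontier [B–D 15, C–D 1, A–C 6, D–E 13] → take C–D (1); add D.
Step 4: frontier [A–C 6, A–D 12] → take A–C (6); add A.
The 3rd edge added is C–D.

C-D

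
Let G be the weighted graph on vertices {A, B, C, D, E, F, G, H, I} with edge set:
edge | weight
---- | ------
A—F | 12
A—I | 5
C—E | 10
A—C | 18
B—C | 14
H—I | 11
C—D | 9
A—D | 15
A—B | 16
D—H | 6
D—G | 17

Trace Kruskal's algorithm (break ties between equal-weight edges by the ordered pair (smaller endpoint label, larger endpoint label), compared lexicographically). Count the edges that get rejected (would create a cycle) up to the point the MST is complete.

2

Kruskal: consider edges lightest-first.
A—I (5): add — endpoints in different components.
D—H (6): add — endpoints in different components.
C—D (9): add — endpoints in different components.
C—E (10): add — endpoints in different components.
H—I (11): add — endpoints in different components.
A—F (12): add — endpoints in different components.
B—C (14): add — endpoints in different components.
A—D (15): skip — A and D already connected.
A—B (16): skip — A and B already connected.
D—G (17): add — endpoints in different components.
Edges rejected before the tree was complete: 2.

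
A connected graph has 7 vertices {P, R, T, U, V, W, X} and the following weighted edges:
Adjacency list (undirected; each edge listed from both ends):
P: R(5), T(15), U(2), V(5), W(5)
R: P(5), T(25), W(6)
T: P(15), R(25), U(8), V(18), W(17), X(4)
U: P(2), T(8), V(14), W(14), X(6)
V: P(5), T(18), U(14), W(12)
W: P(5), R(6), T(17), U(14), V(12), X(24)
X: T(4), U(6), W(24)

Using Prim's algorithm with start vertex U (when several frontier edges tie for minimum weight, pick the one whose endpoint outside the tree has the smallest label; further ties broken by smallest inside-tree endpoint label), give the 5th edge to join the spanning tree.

U-X

Prim, starting at U.
Step 1: cheapest edge leaving the tree is P—U (2); add P.
Step 2: cheapest edge leaving the tree is P—R (5); add R.
Step 3: cheapest edge leaving the tree is P—V (5); add V.
Step 4: cheapest edge leaving the tree is P—W (5); add W.
Step 5: cheapest edge leaving the tree is U—X (6); add X.
Step 6: cheapest edge leaving the tree is T—X (4); add T.
The 5th edge added is U—X.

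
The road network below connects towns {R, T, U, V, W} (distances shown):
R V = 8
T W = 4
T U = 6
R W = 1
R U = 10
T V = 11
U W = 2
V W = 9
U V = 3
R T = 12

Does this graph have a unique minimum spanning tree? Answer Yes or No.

Yes

Kruskal: consider edges lightest-first.
R W (1): add — endpoints in different components.
U W (2): add — endpoints in different components.
U V (3): add — endpoints in different components.
T W (4): add — endpoints in different components.
Every non-tree edge has weight strictly greater than the heaviest edge on the tree path between its endpoints, so the MST is unique.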